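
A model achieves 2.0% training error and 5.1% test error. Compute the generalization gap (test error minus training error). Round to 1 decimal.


Generalization gap = test_error - train_error
= 5.1 - 2.0
= 3.1%
A moderate gap.

3.1


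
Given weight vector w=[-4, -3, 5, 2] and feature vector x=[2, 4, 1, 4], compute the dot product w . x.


Element-wise products:
-4 * 2 = -8
-3 * 4 = -12
5 * 1 = 5
2 * 4 = 8
Sum = -8 + -12 + 5 + 8
= -7

-7


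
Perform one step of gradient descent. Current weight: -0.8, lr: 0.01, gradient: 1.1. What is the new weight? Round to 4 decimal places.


w_new = w_old - lr * gradient
= -0.8 - 0.01 * 1.1
= -0.8 - (0.011)
= -0.8110

-0.8110


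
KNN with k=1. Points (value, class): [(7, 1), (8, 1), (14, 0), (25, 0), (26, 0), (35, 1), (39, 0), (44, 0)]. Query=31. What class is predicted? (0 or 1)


Distances from query 31:
Point 35 (class 1): distance = 4
K=1 nearest neighbors: classes = [1]
Votes for class 1: 1 / 1
Majority vote => class 1

1


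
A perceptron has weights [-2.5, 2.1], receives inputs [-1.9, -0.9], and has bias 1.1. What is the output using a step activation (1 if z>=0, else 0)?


z = w . x + b
= -2.5*-1.9 + 2.1*-0.9 + 1.1
= 4.75 + -1.89 + 1.1
= 2.86 + 1.1
= 3.96
Since z = 3.96 >= 0, output = 1

1


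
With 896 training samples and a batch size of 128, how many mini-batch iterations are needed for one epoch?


Iterations per epoch = dataset_size / batch_size
= 896 / 128
= 7

7


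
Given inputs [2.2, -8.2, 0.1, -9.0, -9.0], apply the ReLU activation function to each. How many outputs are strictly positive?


ReLU(x) = max(0, x) for each element:
ReLU(2.2) = 2.2
ReLU(-8.2) = 0
ReLU(0.1) = 0.1
ReLU(-9.0) = 0
ReLU(-9.0) = 0
Active neurons (>0): 2

2


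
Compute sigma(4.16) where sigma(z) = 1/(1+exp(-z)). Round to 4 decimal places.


sigmoid(z) = 1 / (1 + exp(-z))
exp(-(4.16)) = exp(-4.16) = 0.0156
1 + 0.0156 = 1.0156
1 / 1.0156 = 0.9846

0.9846


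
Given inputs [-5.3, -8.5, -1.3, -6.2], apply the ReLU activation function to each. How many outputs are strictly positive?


ReLU(x) = max(0, x) for each element:
ReLU(-5.3) = 0
ReLU(-8.5) = 0
ReLU(-1.3) = 0
ReLU(-6.2) = 0
Active neurons (>0): 0

0


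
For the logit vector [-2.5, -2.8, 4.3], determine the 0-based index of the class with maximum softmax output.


Softmax is a monotonic transformation, so it preserves the argmax.
We need to find the index of the maximum logit.
Index 0: -2.5
Index 1: -2.8
Index 2: 4.3
Maximum logit = 4.3 at index 2

2


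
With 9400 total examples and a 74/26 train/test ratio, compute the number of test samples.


Train samples = 9400 * 74% = 6956
Test samples = 9400 - 6956
= 2444

2444


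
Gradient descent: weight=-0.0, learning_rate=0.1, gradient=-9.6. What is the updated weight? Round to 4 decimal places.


w_new = w_old - lr * gradient
= -0.0 - 0.1 * -9.6
= -0.0 - (-0.96)
= 0.9600

0.9600


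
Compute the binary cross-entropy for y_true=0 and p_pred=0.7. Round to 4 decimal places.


For y=0: Loss = -log(1-p)
= -log(1 - 0.7)
= -log(0.3)
= -(-1.204)
= 1.2040

1.2040


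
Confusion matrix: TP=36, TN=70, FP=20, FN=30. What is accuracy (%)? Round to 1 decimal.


Accuracy = (TP + TN) / (TP + TN + FP + FN) * 100
= (36 + 70) / (36 + 70 + 20 + 30)
= 106 / 156
= 0.6795
= 67.9%

67.9


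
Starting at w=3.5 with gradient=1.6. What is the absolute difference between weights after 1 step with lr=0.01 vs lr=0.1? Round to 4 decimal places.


With lr=0.01: w_new = 3.5 - 0.01 * 1.6 = 3.484
With lr=0.1: w_new = 3.5 - 0.1 * 1.6 = 3.34
Absolute difference = |3.484 - 3.34|
= 0.1440

0.1440


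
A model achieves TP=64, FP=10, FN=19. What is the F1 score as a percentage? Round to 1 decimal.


Precision = TP / (TP + FP) = 64 / 74 = 0.8649
Recall = TP / (TP + FN) = 64 / 83 = 0.7711
F1 = 2 * P * R / (P + R)
= 2 * 0.8649 * 0.7711 / (0.8649 + 0.7711)
= 1.3338 / 1.6359
= 0.8153
As percentage: 81.5%

81.5


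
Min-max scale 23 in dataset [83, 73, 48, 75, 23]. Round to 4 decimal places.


Min = 23, Max = 83
Range = 83 - 23 = 60
Scaled = (x - min) / (max - min)
= (23 - 23) / 60
= 0 / 60
= 0.0000

0.0000


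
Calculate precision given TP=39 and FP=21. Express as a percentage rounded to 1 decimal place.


Precision = TP / (TP + FP) * 100
= 39 / (39 + 21)
= 39 / 60
= 0.65
= 65.0%

65.0


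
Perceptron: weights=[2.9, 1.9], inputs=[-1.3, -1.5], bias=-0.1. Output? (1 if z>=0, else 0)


z = w . x + b
= 2.9*-1.3 + 1.9*-1.5 + -0.1
= -3.77 + -2.85 + -0.1
= -6.62 + -0.1
= -6.72
Since z = -6.72 < 0, output = 0

0


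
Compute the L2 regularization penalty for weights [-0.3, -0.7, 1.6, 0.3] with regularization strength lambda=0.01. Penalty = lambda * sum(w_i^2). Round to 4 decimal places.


Squaring each weight:
(-0.3)^2 = 0.09
(-0.7)^2 = 0.49
1.6^2 = 2.56
0.3^2 = 0.09
Sum of squares = 3.23
Penalty = 0.01 * 3.23 = 0.0323

0.0323


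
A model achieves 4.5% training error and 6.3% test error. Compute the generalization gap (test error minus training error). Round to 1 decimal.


Generalization gap = test_error - train_error
= 6.3 - 4.5
= 1.8%
A small gap suggests good generalization.

1.8


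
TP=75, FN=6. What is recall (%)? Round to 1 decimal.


Recall = TP / (TP + FN) * 100
= 75 / (75 + 6)
= 75 / 81
= 0.9259
= 92.6%

92.6


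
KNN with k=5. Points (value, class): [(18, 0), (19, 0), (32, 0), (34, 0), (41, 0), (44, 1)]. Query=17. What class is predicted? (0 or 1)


Distances from query 17:
Point 18 (class 0): distance = 1
Point 19 (class 0): distance = 2
Point 32 (class 0): distance = 15
Point 34 (class 0): distance = 17
Point 41 (class 0): distance = 24
K=5 nearest neighbors: classes = [0, 0, 0, 0, 0]
Votes for class 1: 0 / 5
Majority vote => class 0

0


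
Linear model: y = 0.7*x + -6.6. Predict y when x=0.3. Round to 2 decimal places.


y = 0.7 * 0.3 + (-6.6)
= 0.21 + (-6.6)
= -6.39

-6.39


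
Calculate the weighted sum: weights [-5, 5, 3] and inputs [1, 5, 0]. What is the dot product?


Element-wise products:
-5 * 1 = -5
5 * 5 = 25
3 * 0 = 0
Sum = -5 + 25 + 0
= 20

20


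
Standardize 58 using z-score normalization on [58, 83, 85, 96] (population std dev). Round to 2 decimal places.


Mean = (58 + 83 + 85 + 96) / 4 = 80.5
Variance = sum((x_i - mean)^2) / n = 193.25
Std = sqrt(193.25) = 13.9014
Z = (x - mean) / std
= (58 - 80.5) / 13.9014
= -22.5 / 13.9014
= -1.62

-1.62


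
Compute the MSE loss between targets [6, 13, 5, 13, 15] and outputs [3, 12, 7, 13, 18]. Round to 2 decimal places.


Differences: [3, 1, -2, 0, -3]
Squared errors: [9, 1, 4, 0, 9]
Sum of squared errors = 23
MSE = 23 / 5 = 4.60

4.60


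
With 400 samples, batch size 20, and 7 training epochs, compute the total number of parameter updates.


Iterations per epoch = 400 / 20 = 20
Total updates = iterations_per_epoch * epochs
= 20 * 7
= 140

140


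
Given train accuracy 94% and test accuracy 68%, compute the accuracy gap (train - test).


Gap = train_accuracy - test_accuracy
= 94 - 68
= 26%
This large gap strongly indicates overfitting.

26


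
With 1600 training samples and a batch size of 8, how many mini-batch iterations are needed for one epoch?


Iterations per epoch = dataset_size / batch_size
= 1600 / 8
= 200

200


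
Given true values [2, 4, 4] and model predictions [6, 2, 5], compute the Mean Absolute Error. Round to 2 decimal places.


Absolute errors: [4, 2, 1]
Sum of absolute errors = 7
MAE = 7 / 3 = 2.33

2.33


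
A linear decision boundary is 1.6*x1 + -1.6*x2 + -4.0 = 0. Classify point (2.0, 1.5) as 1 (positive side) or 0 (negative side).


Compute 1.6 * 2.0 + -1.6 * 1.5 + -4.0
= 3.2 + -2.4 + -4.0
= -3.2
Since -3.2 < 0, the point is on the negative side.

0


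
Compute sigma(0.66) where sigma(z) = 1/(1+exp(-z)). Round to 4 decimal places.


sigmoid(z) = 1 / (1 + exp(-z))
exp(-(0.66)) = exp(-0.66) = 0.5169
1 + 0.5169 = 1.5169
1 / 1.5169 = 0.6593

0.6593


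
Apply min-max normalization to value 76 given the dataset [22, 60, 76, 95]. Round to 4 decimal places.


Min = 22, Max = 95
Range = 95 - 22 = 73
Scaled = (x - min) / (max - min)
= (76 - 22) / 73
= 54 / 73
= 0.7397

0.7397


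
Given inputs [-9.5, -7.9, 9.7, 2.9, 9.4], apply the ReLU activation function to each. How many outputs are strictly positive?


ReLU(x) = max(0, x) for each element:
ReLU(-9.5) = 0
ReLU(-7.9) = 0
ReLU(9.7) = 9.7
ReLU(2.9) = 2.9
ReLU(9.4) = 9.4
Active neurons (>0): 3

3


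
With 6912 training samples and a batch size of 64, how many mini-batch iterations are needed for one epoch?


Iterations per epoch = dataset_size / batch_size
= 6912 / 64
= 108

108


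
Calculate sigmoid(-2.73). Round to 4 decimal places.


sigmoid(z) = 1 / (1 + exp(-z))
exp(-(-2.73)) = exp(2.73) = 15.3329
1 + 15.3329 = 16.3329
1 / 16.3329 = 0.0612

0.0612


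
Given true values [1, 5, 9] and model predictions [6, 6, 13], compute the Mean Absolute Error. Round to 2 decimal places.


Absolute errors: [5, 1, 4]
Sum of absolute errors = 10
MAE = 10 / 3 = 3.33

3.33


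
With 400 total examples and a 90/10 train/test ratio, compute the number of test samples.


Train samples = 400 * 90% = 360
Test samples = 400 - 360
= 40

40


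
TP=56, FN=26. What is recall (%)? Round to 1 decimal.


Recall = TP / (TP + FN) * 100
= 56 / (56 + 26)
= 56 / 82
= 0.6829
= 68.3%

68.3


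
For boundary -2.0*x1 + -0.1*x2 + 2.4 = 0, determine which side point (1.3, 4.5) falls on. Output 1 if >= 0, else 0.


Compute -2.0 * 1.3 + -0.1 * 4.5 + 2.4
= -2.6 + -0.45 + 2.4
= -0.65
Since -0.65 < 0, the point is on the negative side.

0


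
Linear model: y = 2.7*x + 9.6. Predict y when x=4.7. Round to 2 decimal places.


y = 2.7 * 4.7 + (9.6)
= 12.69 + (9.6)
= 22.29

22.29


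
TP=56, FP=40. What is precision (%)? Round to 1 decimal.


Precision = TP / (TP + FP) * 100
= 56 / (56 + 40)
= 56 / 96
= 0.5833
= 58.3%

58.3


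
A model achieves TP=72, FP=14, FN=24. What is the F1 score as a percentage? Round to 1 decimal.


Precision = TP / (TP + FP) = 72 / 86 = 0.8372
Recall = TP / (TP + FN) = 72 / 96 = 0.75
F1 = 2 * P * R / (P + R)
= 2 * 0.8372 * 0.75 / (0.8372 + 0.75)
= 1.2558 / 1.5872
= 0.7912
As percentage: 79.1%

79.1


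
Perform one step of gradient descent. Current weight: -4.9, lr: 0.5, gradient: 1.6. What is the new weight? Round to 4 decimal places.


w_new = w_old - lr * gradient
= -4.9 - 0.5 * 1.6
= -4.9 - (0.8)
= -5.7000

-5.7000


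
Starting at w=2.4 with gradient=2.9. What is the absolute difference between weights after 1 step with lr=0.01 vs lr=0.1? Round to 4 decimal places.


With lr=0.01: w_new = 2.4 - 0.01 * 2.9 = 2.371
With lr=0.1: w_new = 2.4 - 0.1 * 2.9 = 2.11
Absolute difference = |2.371 - 2.11|
= 0.2610

0.2610


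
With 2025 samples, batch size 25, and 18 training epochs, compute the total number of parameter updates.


Iterations per epoch = 2025 / 25 = 81
Total updates = iterations_per_epoch * epochs
= 81 * 18
= 1458

1458


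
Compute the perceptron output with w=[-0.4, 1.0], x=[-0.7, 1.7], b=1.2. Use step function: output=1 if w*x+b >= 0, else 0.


z = w . x + b
= -0.4*-0.7 + 1.0*1.7 + 1.2
= 0.28 + 1.7 + 1.2
= 1.98 + 1.2
= 3.18
Since z = 3.18 >= 0, output = 1

1


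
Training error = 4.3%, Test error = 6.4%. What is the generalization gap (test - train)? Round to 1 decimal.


Generalization gap = test_error - train_error
= 6.4 - 4.3
= 2.1%
A moderate gap.

2.1


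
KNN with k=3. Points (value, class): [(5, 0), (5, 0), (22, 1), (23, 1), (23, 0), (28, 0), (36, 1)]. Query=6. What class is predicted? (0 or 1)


Distances from query 6:
Point 5 (class 0): distance = 1
Point 5 (class 0): distance = 1
Point 22 (class 1): distance = 16
K=3 nearest neighbors: classes = [0, 0, 1]
Votes for class 1: 1 / 3
Majority vote => class 0

0


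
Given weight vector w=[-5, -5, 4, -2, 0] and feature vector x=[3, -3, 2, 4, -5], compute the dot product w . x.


Element-wise products:
-5 * 3 = -15
-5 * -3 = 15
4 * 2 = 8
-2 * 4 = -8
0 * -5 = 0
Sum = -15 + 15 + 8 + -8 + 0
= 0

0


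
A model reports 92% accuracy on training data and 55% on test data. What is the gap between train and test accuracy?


Gap = train_accuracy - test_accuracy
= 92 - 55
= 37%
This large gap strongly indicates overfitting.

37


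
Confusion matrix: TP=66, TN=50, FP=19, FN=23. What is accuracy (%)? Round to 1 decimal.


Accuracy = (TP + TN) / (TP + TN + FP + FN) * 100
= (66 + 50) / (66 + 50 + 19 + 23)
= 116 / 158
= 0.7342
= 73.4%

73.4


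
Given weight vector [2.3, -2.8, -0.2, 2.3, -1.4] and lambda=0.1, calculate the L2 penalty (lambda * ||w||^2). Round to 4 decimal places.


Squaring each weight:
2.3^2 = 5.29
(-2.8)^2 = 7.84
(-0.2)^2 = 0.04
2.3^2 = 5.29
(-1.4)^2 = 1.96
Sum of squares = 20.42
Penalty = 0.1 * 20.42 = 2.0420

2.0420


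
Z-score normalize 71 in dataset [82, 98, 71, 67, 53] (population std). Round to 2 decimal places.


Mean = (82 + 98 + 71 + 67 + 53) / 5 = 74.2
Variance = sum((x_i - mean)^2) / n = 227.76
Std = sqrt(227.76) = 15.0917
Z = (x - mean) / std
= (71 - 74.2) / 15.0917
= -3.2 / 15.0917
= -0.21

-0.21


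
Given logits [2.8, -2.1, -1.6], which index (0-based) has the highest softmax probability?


Softmax is a monotonic transformation, so it preserves the argmax.
We need to find the index of the maximum logit.
Index 0: 2.8
Index 1: -2.1
Index 2: -1.6
Maximum logit = 2.8 at index 0

0


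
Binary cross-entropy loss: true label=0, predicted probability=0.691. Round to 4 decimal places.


For y=0: Loss = -log(1-p)
= -log(1 - 0.691)
= -log(0.309)
= -(-1.1744)
= 1.1744

1.1744


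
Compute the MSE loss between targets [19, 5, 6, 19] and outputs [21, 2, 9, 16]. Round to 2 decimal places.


Differences: [-2, 3, -3, 3]
Squared errors: [4, 9, 9, 9]
Sum of squared errors = 31
MSE = 31 / 4 = 7.75

7.75


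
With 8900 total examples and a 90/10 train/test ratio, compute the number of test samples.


Train samples = 8900 * 90% = 8010
Test samples = 8900 - 8010
= 890

890


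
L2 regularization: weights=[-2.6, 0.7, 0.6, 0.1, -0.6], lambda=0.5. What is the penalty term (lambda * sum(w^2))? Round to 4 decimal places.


Squaring each weight:
(-2.6)^2 = 6.76
0.7^2 = 0.49
0.6^2 = 0.36
0.1^2 = 0.01
(-0.6)^2 = 0.36
Sum of squares = 7.98
Penalty = 0.5 * 7.98 = 3.9900

3.9900


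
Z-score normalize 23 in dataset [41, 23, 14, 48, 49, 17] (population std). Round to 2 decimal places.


Mean = (41 + 23 + 14 + 48 + 49 + 17) / 6 = 32.0
Variance = sum((x_i - mean)^2) / n = 209.3333
Std = sqrt(209.3333) = 14.4684
Z = (x - mean) / std
= (23 - 32.0) / 14.4684
= -9.0 / 14.4684
= -0.62

-0.62


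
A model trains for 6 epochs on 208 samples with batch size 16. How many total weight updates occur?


Iterations per epoch = 208 / 16 = 13
Total updates = iterations_per_epoch * epochs
= 13 * 6
= 78

78


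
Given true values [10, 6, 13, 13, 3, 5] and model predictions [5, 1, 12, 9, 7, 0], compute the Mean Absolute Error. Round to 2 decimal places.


Absolute errors: [5, 5, 1, 4, 4, 5]
Sum of absolute errors = 24
MAE = 24 / 6 = 4.00

4.00


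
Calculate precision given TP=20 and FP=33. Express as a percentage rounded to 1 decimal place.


Precision = TP / (TP + FP) * 100
= 20 / (20 + 33)
= 20 / 53
= 0.3774
= 37.7%

37.7


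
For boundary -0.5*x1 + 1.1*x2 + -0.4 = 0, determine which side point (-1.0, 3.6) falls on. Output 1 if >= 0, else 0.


Compute -0.5 * -1.0 + 1.1 * 3.6 + -0.4
= 0.5 + 3.96 + -0.4
= 4.06
Since 4.06 >= 0, the point is on the positive side.

1


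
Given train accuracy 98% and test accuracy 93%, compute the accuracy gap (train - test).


Gap = train_accuracy - test_accuracy
= 98 - 93
= 5%
This moderate gap may indicate mild overfitting.

5


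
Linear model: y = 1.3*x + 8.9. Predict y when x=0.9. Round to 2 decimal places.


y = 1.3 * 0.9 + (8.9)
= 1.17 + (8.9)
= 10.07

10.07


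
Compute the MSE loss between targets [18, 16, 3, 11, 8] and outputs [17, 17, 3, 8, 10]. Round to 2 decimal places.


Differences: [1, -1, 0, 3, -2]
Squared errors: [1, 1, 0, 9, 4]
Sum of squared errors = 15
MSE = 15 / 5 = 3.00

3.00


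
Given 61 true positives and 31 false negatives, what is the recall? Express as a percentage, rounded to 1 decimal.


Recall = TP / (TP + FN) * 100
= 61 / (61 + 31)
= 61 / 92
= 0.663
= 66.3%

66.3


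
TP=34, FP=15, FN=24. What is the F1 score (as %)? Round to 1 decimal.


Precision = TP / (TP + FP) = 34 / 49 = 0.6939
Recall = TP / (TP + FN) = 34 / 58 = 0.5862
F1 = 2 * P * R / (P + R)
= 2 * 0.6939 * 0.5862 / (0.6939 + 0.5862)
= 0.8135 / 1.2801
= 0.6355
As percentage: 63.6%

63.6


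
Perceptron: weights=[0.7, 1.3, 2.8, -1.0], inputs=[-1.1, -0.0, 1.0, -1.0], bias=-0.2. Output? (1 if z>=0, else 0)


z = w . x + b
= 0.7*-1.1 + 1.3*-0.0 + 2.8*1.0 + -1.0*-1.0 + -0.2
= -0.77 + -0.0 + 2.8 + 1.0 + -0.2
= 3.03 + -0.2
= 2.83
Since z = 2.83 >= 0, output = 1

1


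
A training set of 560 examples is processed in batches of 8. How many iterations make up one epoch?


Iterations per epoch = dataset_size / batch_size
= 560 / 8
= 70

70


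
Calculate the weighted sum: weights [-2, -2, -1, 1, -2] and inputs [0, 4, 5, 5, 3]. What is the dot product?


Element-wise products:
-2 * 0 = 0
-2 * 4 = -8
-1 * 5 = -5
1 * 5 = 5
-2 * 3 = -6
Sum = 0 + -8 + -5 + 5 + -6
= -14

-14


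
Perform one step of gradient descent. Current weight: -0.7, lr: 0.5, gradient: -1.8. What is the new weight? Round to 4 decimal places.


w_new = w_old - lr * gradient
= -0.7 - 0.5 * -1.8
= -0.7 - (-0.9)
= 0.2000

0.2000


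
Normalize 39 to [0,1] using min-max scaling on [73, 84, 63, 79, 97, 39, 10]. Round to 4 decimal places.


Min = 10, Max = 97
Range = 97 - 10 = 87
Scaled = (x - min) / (max - min)
= (39 - 10) / 87
= 29 / 87
= 0.3333

0.3333


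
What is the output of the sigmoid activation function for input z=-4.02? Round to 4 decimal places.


sigmoid(z) = 1 / (1 + exp(-z))
exp(-(-4.02)) = exp(4.02) = 55.7011
1 + 55.7011 = 56.7011
1 / 56.7011 = 0.0176

0.0176


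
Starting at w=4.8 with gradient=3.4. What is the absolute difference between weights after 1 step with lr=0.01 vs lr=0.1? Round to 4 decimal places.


With lr=0.01: w_new = 4.8 - 0.01 * 3.4 = 4.766
With lr=0.1: w_new = 4.8 - 0.1 * 3.4 = 4.46
Absolute difference = |4.766 - 4.46|
= 0.3060

0.3060


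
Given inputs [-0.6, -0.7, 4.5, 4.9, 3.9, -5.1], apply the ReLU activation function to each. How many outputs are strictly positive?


ReLU(x) = max(0, x) for each element:
ReLU(-0.6) = 0
ReLU(-0.7) = 0
ReLU(4.5) = 4.5
ReLU(4.9) = 4.9
ReLU(3.9) = 3.9
ReLU(-5.1) = 0
Active neurons (>0): 3

3


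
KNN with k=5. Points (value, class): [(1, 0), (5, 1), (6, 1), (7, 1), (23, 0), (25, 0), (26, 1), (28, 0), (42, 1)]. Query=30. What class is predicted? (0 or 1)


Distances from query 30:
Point 28 (class 0): distance = 2
Point 26 (class 1): distance = 4
Point 25 (class 0): distance = 5
Point 23 (class 0): distance = 7
Point 42 (class 1): distance = 12
K=5 nearest neighbors: classes = [0, 1, 0, 0, 1]
Votes for class 1: 2 / 5
Majority vote => class 0

0


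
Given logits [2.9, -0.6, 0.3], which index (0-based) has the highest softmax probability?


Softmax is a monotonic transformation, so it preserves the argmax.
We need to find the index of the maximum logit.
Index 0: 2.9
Index 1: -0.6
Index 2: 0.3
Maximum logit = 2.9 at index 0

0


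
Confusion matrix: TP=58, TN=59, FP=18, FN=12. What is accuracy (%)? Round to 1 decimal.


Accuracy = (TP + TN) / (TP + TN + FP + FN) * 100
= (58 + 59) / (58 + 59 + 18 + 12)
= 117 / 147
= 0.7959
= 79.6%

79.6


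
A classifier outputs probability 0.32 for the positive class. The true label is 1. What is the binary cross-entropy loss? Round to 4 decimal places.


For y=1: Loss = -log(p)
= -log(0.32)
= -(-1.1394)
= 1.1394

1.1394


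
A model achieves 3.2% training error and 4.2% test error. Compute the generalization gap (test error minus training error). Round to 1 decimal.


Generalization gap = test_error - train_error
= 4.2 - 3.2
= 1.0%
A small gap suggests good generalization.

1.0


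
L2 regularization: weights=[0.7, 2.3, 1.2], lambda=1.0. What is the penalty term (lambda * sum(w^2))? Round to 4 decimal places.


Squaring each weight:
0.7^2 = 0.49
2.3^2 = 5.29
1.2^2 = 1.44
Sum of squares = 7.22
Penalty = 1.0 * 7.22 = 7.2200

7.2200


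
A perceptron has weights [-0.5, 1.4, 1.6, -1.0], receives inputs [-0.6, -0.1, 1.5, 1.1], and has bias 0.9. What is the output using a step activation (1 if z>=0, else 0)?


z = w . x + b
= -0.5*-0.6 + 1.4*-0.1 + 1.6*1.5 + -1.0*1.1 + 0.9
= 0.3 + -0.14 + 2.4 + -1.1 + 0.9
= 1.46 + 0.9
= 2.36
Since z = 2.36 >= 0, output = 1

1


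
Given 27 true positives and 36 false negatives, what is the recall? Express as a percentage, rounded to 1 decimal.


Recall = TP / (TP + FN) * 100
= 27 / (27 + 36)
= 27 / 63
= 0.4286
= 42.9%

42.9


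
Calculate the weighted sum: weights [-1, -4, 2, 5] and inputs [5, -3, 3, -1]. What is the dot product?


Element-wise products:
-1 * 5 = -5
-4 * -3 = 12
2 * 3 = 6
5 * -1 = -5
Sum = -5 + 12 + 6 + -5
= 8

8


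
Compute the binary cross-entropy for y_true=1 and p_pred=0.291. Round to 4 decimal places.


For y=1: Loss = -log(p)
= -log(0.291)
= -(-1.2344)
= 1.2344

1.2344


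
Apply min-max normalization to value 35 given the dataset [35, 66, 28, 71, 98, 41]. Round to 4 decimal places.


Min = 28, Max = 98
Range = 98 - 28 = 70
Scaled = (x - min) / (max - min)
= (35 - 28) / 70
= 7 / 70
= 0.1000

0.1000


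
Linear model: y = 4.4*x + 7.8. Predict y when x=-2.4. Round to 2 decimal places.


y = 4.4 * -2.4 + (7.8)
= -10.56 + (7.8)
= -2.76

-2.76


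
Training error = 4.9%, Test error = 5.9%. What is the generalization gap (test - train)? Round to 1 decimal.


Generalization gap = test_error - train_error
= 5.9 - 4.9
= 1.0%
A small gap suggests good generalization.

1.0


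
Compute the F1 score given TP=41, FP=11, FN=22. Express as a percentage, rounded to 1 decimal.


Precision = TP / (TP + FP) = 41 / 52 = 0.7885
Recall = TP / (TP + FN) = 41 / 63 = 0.6508
F1 = 2 * P * R / (P + R)
= 2 * 0.7885 * 0.6508 / (0.7885 + 0.6508)
= 1.0263 / 1.4393
= 0.713
As percentage: 71.3%

71.3


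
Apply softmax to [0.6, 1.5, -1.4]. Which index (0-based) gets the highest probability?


Softmax is a monotonic transformation, so it preserves the argmax.
We need to find the index of the maximum logit.
Index 0: 0.6
Index 1: 1.5
Index 2: -1.4
Maximum logit = 1.5 at index 1

1


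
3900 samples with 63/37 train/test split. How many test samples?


Train samples = 3900 * 63% = 2457
Test samples = 3900 - 2457
= 1443

1443


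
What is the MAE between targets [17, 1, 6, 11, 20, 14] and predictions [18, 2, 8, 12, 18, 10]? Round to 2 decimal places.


Absolute errors: [1, 1, 2, 1, 2, 4]
Sum of absolute errors = 11
MAE = 11 / 6 = 1.83

1.83


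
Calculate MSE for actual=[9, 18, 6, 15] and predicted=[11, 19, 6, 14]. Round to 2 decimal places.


Differences: [-2, -1, 0, 1]
Squared errors: [4, 1, 0, 1]
Sum of squared errors = 6
MSE = 6 / 4 = 1.50

1.50


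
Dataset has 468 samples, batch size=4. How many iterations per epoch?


Iterations per epoch = dataset_size / batch_size
= 468 / 4
= 117

117


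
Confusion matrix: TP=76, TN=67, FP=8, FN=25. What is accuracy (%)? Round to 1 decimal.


Accuracy = (TP + TN) / (TP + TN + FP + FN) * 100
= (76 + 67) / (76 + 67 + 8 + 25)
= 143 / 176
= 0.8125
= 81.3%

81.3


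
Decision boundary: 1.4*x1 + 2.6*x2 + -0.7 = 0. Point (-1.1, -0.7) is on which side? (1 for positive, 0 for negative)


Compute 1.4 * -1.1 + 2.6 * -0.7 + -0.7
= -1.54 + -1.82 + -0.7
= -4.06
Since -4.06 < 0, the point is on the negative side.

0


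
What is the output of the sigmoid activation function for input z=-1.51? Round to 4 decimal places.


sigmoid(z) = 1 / (1 + exp(-z))
exp(-(-1.51)) = exp(1.51) = 4.5267
1 + 4.5267 = 5.5267
1 / 5.5267 = 0.1809

0.1809


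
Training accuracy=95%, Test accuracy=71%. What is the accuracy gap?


Gap = train_accuracy - test_accuracy
= 95 - 71
= 24%
This large gap strongly indicates overfitting.

24


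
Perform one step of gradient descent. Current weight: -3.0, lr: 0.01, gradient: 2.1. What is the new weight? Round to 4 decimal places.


w_new = w_old - lr * gradient
= -3.0 - 0.01 * 2.1
= -3.0 - (0.021)
= -3.0210

-3.0210


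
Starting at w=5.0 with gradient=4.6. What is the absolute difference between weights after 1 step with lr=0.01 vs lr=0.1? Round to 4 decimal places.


With lr=0.01: w_new = 5.0 - 0.01 * 4.6 = 4.954
With lr=0.1: w_new = 5.0 - 0.1 * 4.6 = 4.54
Absolute difference = |4.954 - 4.54|
= 0.4140

0.4140


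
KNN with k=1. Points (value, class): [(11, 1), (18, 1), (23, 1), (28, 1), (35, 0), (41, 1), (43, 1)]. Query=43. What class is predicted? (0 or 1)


Distances from query 43:
Point 43 (class 1): distance = 0
K=1 nearest neighbors: classes = [1]
Votes for class 1: 1 / 1
Majority vote => class 1

1


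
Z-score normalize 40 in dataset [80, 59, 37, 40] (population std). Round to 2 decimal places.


Mean = (80 + 59 + 37 + 40) / 4 = 54.0
Variance = sum((x_i - mean)^2) / n = 296.5
Std = sqrt(296.5) = 17.2192
Z = (x - mean) / std
= (40 - 54.0) / 17.2192
= -14.0 / 17.2192
= -0.81

-0.81


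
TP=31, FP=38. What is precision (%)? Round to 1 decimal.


Precision = TP / (TP + FP) * 100
= 31 / (31 + 38)
= 31 / 69
= 0.4493
= 44.9%

44.9


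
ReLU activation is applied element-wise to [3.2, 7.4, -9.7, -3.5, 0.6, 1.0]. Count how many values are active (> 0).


ReLU(x) = max(0, x) for each element:
ReLU(3.2) = 3.2
ReLU(7.4) = 7.4
ReLU(-9.7) = 0
ReLU(-3.5) = 0
ReLU(0.6) = 0.6
ReLU(1.0) = 1.0
Active neurons (>0): 4

4


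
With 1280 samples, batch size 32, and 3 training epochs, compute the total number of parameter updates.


Iterations per epoch = 1280 / 32 = 40
Total updates = iterations_per_epoch * epochs
= 40 * 3
= 120

120


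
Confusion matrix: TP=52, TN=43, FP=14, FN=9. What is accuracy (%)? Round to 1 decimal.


Accuracy = (TP + TN) / (TP + TN + FP + FN) * 100
= (52 + 43) / (52 + 43 + 14 + 9)
= 95 / 118
= 0.8051
= 80.5%

80.5


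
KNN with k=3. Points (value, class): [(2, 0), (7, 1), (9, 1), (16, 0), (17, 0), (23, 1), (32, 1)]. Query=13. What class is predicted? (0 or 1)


Distances from query 13:
Point 16 (class 0): distance = 3
Point 17 (class 0): distance = 4
Point 9 (class 1): distance = 4
K=3 nearest neighbors: classes = [0, 0, 1]
Votes for class 1: 1 / 3
Majority vote => class 0

0


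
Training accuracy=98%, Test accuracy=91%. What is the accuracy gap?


Gap = train_accuracy - test_accuracy
= 98 - 91
= 7%
This moderate gap may indicate mild overfitting.

7


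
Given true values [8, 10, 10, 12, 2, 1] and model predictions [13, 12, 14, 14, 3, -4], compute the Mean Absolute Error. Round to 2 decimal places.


Absolute errors: [5, 2, 4, 2, 1, 5]
Sum of absolute errors = 19
MAE = 19 / 6 = 3.17

3.17


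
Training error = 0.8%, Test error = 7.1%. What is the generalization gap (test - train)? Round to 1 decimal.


Generalization gap = test_error - train_error
= 7.1 - 0.8
= 6.3%
A moderate gap.

6.3


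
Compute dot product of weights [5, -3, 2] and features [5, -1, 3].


Element-wise products:
5 * 5 = 25
-3 * -1 = 3
2 * 3 = 6
Sum = 25 + 3 + 6
= 34

34


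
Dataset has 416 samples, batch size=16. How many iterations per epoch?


Iterations per epoch = dataset_size / batch_size
= 416 / 16
= 26

26


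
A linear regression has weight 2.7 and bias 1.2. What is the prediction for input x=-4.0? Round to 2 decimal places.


y = 2.7 * -4.0 + (1.2)
= -10.8 + (1.2)
= -9.60

-9.60


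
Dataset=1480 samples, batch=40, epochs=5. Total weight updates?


Iterations per epoch = 1480 / 40 = 37
Total updates = iterations_per_epoch * epochs
= 37 * 5
= 185

185


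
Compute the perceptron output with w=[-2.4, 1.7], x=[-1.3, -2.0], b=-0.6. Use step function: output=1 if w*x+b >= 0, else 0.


z = w . x + b
= -2.4*-1.3 + 1.7*-2.0 + -0.6
= 3.12 + -3.4 + -0.6
= -0.28 + -0.6
= -0.88
Since z = -0.88 < 0, output = 0

0


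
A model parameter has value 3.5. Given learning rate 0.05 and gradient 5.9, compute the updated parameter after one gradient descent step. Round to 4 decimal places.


w_new = w_old - lr * gradient
= 3.5 - 0.05 * 5.9
= 3.5 - (0.295)
= 3.2050

3.2050


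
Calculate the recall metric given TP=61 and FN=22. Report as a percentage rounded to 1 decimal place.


Recall = TP / (TP + FN) * 100
= 61 / (61 + 22)
= 61 / 83
= 0.7349
= 73.5%

73.5


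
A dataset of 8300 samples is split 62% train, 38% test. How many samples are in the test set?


Train samples = 8300 * 62% = 5146
Test samples = 8300 - 5146
= 3154

3154


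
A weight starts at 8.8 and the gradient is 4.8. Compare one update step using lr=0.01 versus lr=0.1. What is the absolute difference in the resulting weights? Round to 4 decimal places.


With lr=0.01: w_new = 8.8 - 0.01 * 4.8 = 8.752
With lr=0.1: w_new = 8.8 - 0.1 * 4.8 = 8.32
Absolute difference = |8.752 - 8.32|
= 0.4320

0.4320


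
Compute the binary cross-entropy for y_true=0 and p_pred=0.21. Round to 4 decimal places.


For y=0: Loss = -log(1-p)
= -log(1 - 0.21)
= -log(0.79)
= -(-0.2357)
= 0.2357

0.2357


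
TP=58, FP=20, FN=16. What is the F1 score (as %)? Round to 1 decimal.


Precision = TP / (TP + FP) = 58 / 78 = 0.7436
Recall = TP / (TP + FN) = 58 / 74 = 0.7838
F1 = 2 * P * R / (P + R)
= 2 * 0.7436 * 0.7838 / (0.7436 + 0.7838)
= 1.1656 / 1.5274
= 0.7632
As percentage: 76.3%

76.3


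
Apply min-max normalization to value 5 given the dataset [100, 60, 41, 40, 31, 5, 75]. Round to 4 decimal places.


Min = 5, Max = 100
Range = 100 - 5 = 95
Scaled = (x - min) / (max - min)
= (5 - 5) / 95
= 0 / 95
= 0.0000

0.0000


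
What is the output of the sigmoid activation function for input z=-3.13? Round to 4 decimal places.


sigmoid(z) = 1 / (1 + exp(-z))
exp(-(-3.13)) = exp(3.13) = 22.874
1 + 22.874 = 23.874
1 / 23.874 = 0.0419

0.0419


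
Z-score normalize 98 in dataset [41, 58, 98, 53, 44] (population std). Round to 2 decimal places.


Mean = (41 + 58 + 98 + 53 + 44) / 5 = 58.8
Variance = sum((x_i - mean)^2) / n = 421.36
Std = sqrt(421.36) = 20.5271
Z = (x - mean) / std
= (98 - 58.8) / 20.5271
= 39.2 / 20.5271
= 1.91

1.91


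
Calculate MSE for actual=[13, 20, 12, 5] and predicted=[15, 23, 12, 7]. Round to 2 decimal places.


Differences: [-2, -3, 0, -2]
Squared errors: [4, 9, 0, 4]
Sum of squared errors = 17
MSE = 17 / 4 = 4.25

4.25


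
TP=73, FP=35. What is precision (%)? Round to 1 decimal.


Precision = TP / (TP + FP) * 100
= 73 / (73 + 35)
= 73 / 108
= 0.6759
= 67.6%

67.6


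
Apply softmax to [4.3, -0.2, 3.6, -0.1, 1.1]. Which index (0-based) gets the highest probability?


Softmax is a monotonic transformation, so it preserves the argmax.
We need to find the index of the maximum logit.
Index 0: 4.3
Index 1: -0.2
Index 2: 3.6
Index 3: -0.1
Index 4: 1.1
Maximum logit = 4.3 at index 0

0


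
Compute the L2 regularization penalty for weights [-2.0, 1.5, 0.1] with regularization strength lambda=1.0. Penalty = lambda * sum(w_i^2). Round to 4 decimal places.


Squaring each weight:
(-2.0)^2 = 4.0
1.5^2 = 2.25
0.1^2 = 0.01
Sum of squares = 6.26
Penalty = 1.0 * 6.26 = 6.2600

6.2600


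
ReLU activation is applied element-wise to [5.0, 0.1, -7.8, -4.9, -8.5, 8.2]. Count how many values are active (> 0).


ReLU(x) = max(0, x) for each element:
ReLU(5.0) = 5.0
ReLU(0.1) = 0.1
ReLU(-7.8) = 0
ReLU(-4.9) = 0
ReLU(-8.5) = 0
ReLU(8.2) = 8.2
Active neurons (>0): 3

3


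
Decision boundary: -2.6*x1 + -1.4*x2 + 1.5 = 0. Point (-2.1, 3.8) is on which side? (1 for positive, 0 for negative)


Compute -2.6 * -2.1 + -1.4 * 3.8 + 1.5
= 5.46 + -5.32 + 1.5
= 1.64
Since 1.64 >= 0, the point is on the positive side.

1


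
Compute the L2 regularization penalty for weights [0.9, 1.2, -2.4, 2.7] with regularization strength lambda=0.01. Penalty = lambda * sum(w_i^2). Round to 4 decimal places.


Squaring each weight:
0.9^2 = 0.81
1.2^2 = 1.44
(-2.4)^2 = 5.76
2.7^2 = 7.29
Sum of squares = 15.3
Penalty = 0.01 * 15.3 = 0.1530

0.1530


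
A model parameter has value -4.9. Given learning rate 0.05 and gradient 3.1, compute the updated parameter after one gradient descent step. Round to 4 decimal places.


w_new = w_old - lr * gradient
= -4.9 - 0.05 * 3.1
= -4.9 - (0.155)
= -5.0550

-5.0550


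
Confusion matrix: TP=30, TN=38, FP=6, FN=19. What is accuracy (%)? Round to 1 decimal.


Accuracy = (TP + TN) / (TP + TN + FP + FN) * 100
= (30 + 38) / (30 + 38 + 6 + 19)
= 68 / 93
= 0.7312
= 73.1%

73.1


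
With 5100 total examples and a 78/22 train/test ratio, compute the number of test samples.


Train samples = 5100 * 78% = 3978
Test samples = 5100 - 3978
= 1122

1122


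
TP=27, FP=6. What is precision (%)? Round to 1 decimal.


Precision = TP / (TP + FP) * 100
= 27 / (27 + 6)
= 27 / 33
= 0.8182
= 81.8%

81.8


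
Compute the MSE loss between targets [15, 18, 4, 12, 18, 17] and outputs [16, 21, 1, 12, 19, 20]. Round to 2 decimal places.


Differences: [-1, -3, 3, 0, -1, -3]
Squared errors: [1, 9, 9, 0, 1, 9]
Sum of squared errors = 29
MSE = 29 / 6 = 4.83

4.83


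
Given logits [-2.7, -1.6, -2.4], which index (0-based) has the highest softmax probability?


Softmax is a monotonic transformation, so it preserves the argmax.
We need to find the index of the maximum logit.
Index 0: -2.7
Index 1: -1.6
Index 2: -2.4
Maximum logit = -1.6 at index 1

1


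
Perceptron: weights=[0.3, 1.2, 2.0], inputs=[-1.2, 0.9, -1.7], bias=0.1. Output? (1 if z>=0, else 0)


z = w . x + b
= 0.3*-1.2 + 1.2*0.9 + 2.0*-1.7 + 0.1
= -0.36 + 1.08 + -3.4 + 0.1
= -2.68 + 0.1
= -2.58
Since z = -2.58 < 0, output = 0

0


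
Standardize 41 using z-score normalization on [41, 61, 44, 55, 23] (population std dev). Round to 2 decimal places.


Mean = (41 + 61 + 44 + 55 + 23) / 5 = 44.8
Variance = sum((x_i - mean)^2) / n = 171.36
Std = sqrt(171.36) = 13.0905
Z = (x - mean) / std
= (41 - 44.8) / 13.0905
= -3.8 / 13.0905
= -0.29

-0.29


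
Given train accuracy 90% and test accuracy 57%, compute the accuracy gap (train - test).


Gap = train_accuracy - test_accuracy
= 90 - 57
= 33%
This large gap strongly indicates overfitting.

33


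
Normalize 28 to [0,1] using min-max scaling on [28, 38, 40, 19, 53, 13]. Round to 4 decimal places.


Min = 13, Max = 53
Range = 53 - 13 = 40
Scaled = (x - min) / (max - min)
= (28 - 13) / 40
= 15 / 40
= 0.3750

0.3750


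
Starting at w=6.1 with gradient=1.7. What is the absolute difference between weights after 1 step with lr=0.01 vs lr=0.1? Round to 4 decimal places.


With lr=0.01: w_new = 6.1 - 0.01 * 1.7 = 6.083
With lr=0.1: w_new = 6.1 - 0.1 * 1.7 = 5.93
Absolute difference = |6.083 - 5.93|
= 0.1530

0.1530


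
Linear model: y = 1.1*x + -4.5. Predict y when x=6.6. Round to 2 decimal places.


y = 1.1 * 6.6 + (-4.5)
= 7.26 + (-4.5)
= 2.76

2.76


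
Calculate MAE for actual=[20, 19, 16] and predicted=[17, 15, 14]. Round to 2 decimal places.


Absolute errors: [3, 4, 2]
Sum of absolute errors = 9
MAE = 9 / 3 = 3.00

3.00


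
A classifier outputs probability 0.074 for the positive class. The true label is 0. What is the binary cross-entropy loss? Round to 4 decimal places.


For y=0: Loss = -log(1-p)
= -log(1 - 0.074)
= -log(0.926)
= -(-0.0769)
= 0.0769

0.0769


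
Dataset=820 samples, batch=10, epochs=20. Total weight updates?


Iterations per epoch = 820 / 10 = 82
Total updates = iterations_per_epoch * epochs
= 82 * 20
= 1640

1640


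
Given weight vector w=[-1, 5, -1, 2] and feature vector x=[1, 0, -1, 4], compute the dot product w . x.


Element-wise products:
-1 * 1 = -1
5 * 0 = 0
-1 * -1 = 1
2 * 4 = 8
Sum = -1 + 0 + 1 + 8
= 8

8


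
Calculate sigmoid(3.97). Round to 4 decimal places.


sigmoid(z) = 1 / (1 + exp(-z))
exp(-(3.97)) = exp(-3.97) = 0.0189
1 + 0.0189 = 1.0189
1 / 1.0189 = 0.9815

0.9815


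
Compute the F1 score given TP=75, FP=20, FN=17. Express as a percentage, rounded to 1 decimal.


Precision = TP / (TP + FP) = 75 / 95 = 0.7895
Recall = TP / (TP + FN) = 75 / 92 = 0.8152
F1 = 2 * P * R / (P + R)
= 2 * 0.7895 * 0.8152 / (0.7895 + 0.8152)
= 1.2872 / 1.6047
= 0.8021
As percentage: 80.2%

80.2


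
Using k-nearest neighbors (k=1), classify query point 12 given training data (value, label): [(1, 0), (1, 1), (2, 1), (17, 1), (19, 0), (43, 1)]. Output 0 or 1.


Distances from query 12:
Point 17 (class 1): distance = 5
K=1 nearest neighbors: classes = [1]
Votes for class 1: 1 / 1
Majority vote => class 1

1


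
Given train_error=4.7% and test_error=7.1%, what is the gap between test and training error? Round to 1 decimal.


Generalization gap = test_error - train_error
= 7.1 - 4.7
= 2.4%
A moderate gap.

2.4


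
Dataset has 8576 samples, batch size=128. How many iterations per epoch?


Iterations per epoch = dataset_size / batch_size
= 8576 / 128
= 67

67


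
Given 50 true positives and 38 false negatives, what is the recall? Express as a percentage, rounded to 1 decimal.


Recall = TP / (TP + FN) * 100
= 50 / (50 + 38)
= 50 / 88
= 0.5682
= 56.8%

56.8


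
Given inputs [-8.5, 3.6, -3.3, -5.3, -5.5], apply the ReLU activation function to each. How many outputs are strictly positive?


ReLU(x) = max(0, x) for each element:
ReLU(-8.5) = 0
ReLU(3.6) = 3.6
ReLU(-3.3) = 0
ReLU(-5.3) = 0
ReLU(-5.5) = 0
Active neurons (>0): 1

1


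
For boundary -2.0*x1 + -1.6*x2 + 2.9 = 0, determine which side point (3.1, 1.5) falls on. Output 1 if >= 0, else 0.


Compute -2.0 * 3.1 + -1.6 * 1.5 + 2.9
= -6.2 + -2.4 + 2.9
= -5.7
Since -5.7 < 0, the point is on the negative side.

0


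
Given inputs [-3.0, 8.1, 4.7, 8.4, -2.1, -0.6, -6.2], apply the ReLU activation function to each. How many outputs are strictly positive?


ReLU(x) = max(0, x) for each element:
ReLU(-3.0) = 0
ReLU(8.1) = 8.1
ReLU(4.7) = 4.7
ReLU(8.4) = 8.4
ReLU(-2.1) = 0
ReLU(-0.6) = 0
ReLU(-6.2) = 0
Active neurons (>0): 3

3


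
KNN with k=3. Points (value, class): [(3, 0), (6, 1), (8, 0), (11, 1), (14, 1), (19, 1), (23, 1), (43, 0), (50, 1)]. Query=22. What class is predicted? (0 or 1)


Distances from query 22:
Point 23 (class 1): distance = 1
Point 19 (class 1): distance = 3
Point 14 (class 1): distance = 8
K=3 nearest neighbors: classes = [1, 1, 1]
Votes for class 1: 3 / 3
Majority vote => class 1

1


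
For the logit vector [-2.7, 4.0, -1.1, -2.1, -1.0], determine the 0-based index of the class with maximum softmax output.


Softmax is a monotonic transformation, so it preserves the argmax.
We need to find the index of the maximum logit.
Index 0: -2.7
Index 1: 4.0
Index 2: -1.1
Index 3: -2.1
Index 4: -1.0
Maximum logit = 4.0 at index 1

1


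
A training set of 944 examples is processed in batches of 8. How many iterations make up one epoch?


Iterations per epoch = dataset_size / batch_size
= 944 / 8
= 118

118


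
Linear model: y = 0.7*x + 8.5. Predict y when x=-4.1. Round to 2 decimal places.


y = 0.7 * -4.1 + (8.5)
= -2.87 + (8.5)
= 5.63

5.63


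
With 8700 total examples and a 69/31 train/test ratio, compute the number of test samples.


Train samples = 8700 * 69% = 6003
Test samples = 8700 - 6003
= 2697

2697


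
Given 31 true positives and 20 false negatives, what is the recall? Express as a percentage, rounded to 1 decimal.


Recall = TP / (TP + FN) * 100
= 31 / (31 + 20)
= 31 / 51
= 0.6078
= 60.8%

60.8


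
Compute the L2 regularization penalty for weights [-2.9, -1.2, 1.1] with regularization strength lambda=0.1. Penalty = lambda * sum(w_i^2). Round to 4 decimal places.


Squaring each weight:
(-2.9)^2 = 8.41
(-1.2)^2 = 1.44
1.1^2 = 1.21
Sum of squares = 11.06
Penalty = 0.1 * 11.06 = 1.1060

1.1060
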